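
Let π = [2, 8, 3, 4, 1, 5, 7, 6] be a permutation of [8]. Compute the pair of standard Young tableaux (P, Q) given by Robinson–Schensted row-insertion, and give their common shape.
P = [1, 3, 4, 5, 6] / [2, 7] / [8];  Q = [1, 2, 4, 6, 7] / [3, 8] / [5];  common shape = (5, 2, 1)

Row-insert the values π_1, π_2, … into P one at a time, bumping the leftmost entry strictly greater than the inserted value down to the next row. The recording tableau Q records, in position (i, j), the step at which that cell was added to P.
  Insert 2 (step 1): P = [2];  Q = [1]
  Insert 8 (step 2): P = [2, 8];  Q = [1, 2]
  Insert 3 (step 3): P = [2, 3] / [8];  Q = [1, 2] / [3]
  Insert 4 (step 4): P = [2, 3, 4] / [8];  Q = [1, 2, 4] / [3]
  Insert 1 (step 5): P = [1, 3, 4] / [2] / [8];  Q = [1, 2, 4] / [3] / [5]
  Insert 5 (step 6): P = [1, 3, 4, 5] / [2] / [8];  Q = [1, 2, 4, 6] / [3] / [5]
  Insert 7 (step 7): P = [1, 3, 4, 5, 7] / [2] / [8];  Q = [1, 2, 4, 6, 7] / [3] / [5]
  Insert 6 (step 8): P = [1, 3, 4, 5, 6] / [2, 7] / [8];  Q = [1, 2, 4, 6, 7] / [3, 8] / [5]
Final shape: (5, 2, 1).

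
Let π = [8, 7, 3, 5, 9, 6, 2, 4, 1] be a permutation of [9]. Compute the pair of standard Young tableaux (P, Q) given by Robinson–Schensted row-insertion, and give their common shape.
P = [1, 4, 6] / [2, 5] / [3, 9] / [7] / [8];  Q = [1, 4, 5] / [2, 6] / [3, 8] / [7] / [9];  common shape = (3, 2, 2, 1, 1)

Row-insert the values π_1, π_2, … into P one at a time, bumping the leftmost entry strictly greater than the inserted value down to the next row. The recording tableau Q records, in position (i, j), the step at which that cell was added to P.
  Insert 8 (step 1): P = [8];  Q = [1]
  Insert 7 (step 2): P = [7] / [8];  Q = [1] / [2]
  Insert 3 (step 3): P = [3] / [7] / [8];  Q = [1] / [2] / [3]
  Insert 5 (step 4): P = [3, 5] / [7] / [8];  Q = [1, 4] / [2] / [3]
  Insert 9 (step 5): P = [3, 5, 9] / [7] / [8];  Q = [1, 4, 5] / [2] / [3]
  Insert 6 (step 6): P = [3, 5, 6] / [7, 9] / [8];  Q = [1, 4, 5] / [2, 6] / [3]
  Insert 2 (step 7): P = [2, 5, 6] / [3, 9] / [7] / [8];  Q = [1, 4, 5] / [2, 6] / [3] / [7]
  Insert 4 (step 8): P = [2, 4, 6] / [3, 5] / [7, 9] / [8];  Q = [1, 4, 5] / [2, 6] / [3, 8] / [7]
  Insert 1 (step 9): P = [1, 4, 6] / [2, 5] / [3, 9] / [7] / [8];  Q = [1, 4, 5] / [2, 6] / [3, 8] / [7] / [9]
Final shape: (3, 2, 2, 1, 1).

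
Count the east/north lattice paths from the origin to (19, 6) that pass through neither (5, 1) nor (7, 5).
Number of paths = 98206

Inclusion–exclusion. Total paths: C(25, 19) = 177100. Through P₁: C(6, 5)·C(19, 14) = 69768. Through P₂: C(12, 7)·C(13, 12) = 10296. Since P₁ is strictly southwest of P₂, a monotone path through both must visit P₁ then P₂; paths through both = C(6, 5)·C(6, 2)·C(13, 12) = 1170. Avoid both = 177100 − 69768 − 10296 + 1170 = 98206.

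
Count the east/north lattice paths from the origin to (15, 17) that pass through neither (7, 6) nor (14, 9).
Number of paths = 430522578

Inclusion–exclusion. Total paths: C(32, 15) = 565722720. Through P₁: C(13, 7)·C(19, 8) = 129698712. Through P₂: C(23, 14)·C(9, 1) = 7354710. Since P₁ is strictly southwest of P₂, a monotone path through both must visit P₁ then P₂; paths through both = C(13, 7)·C(10, 7)·C(9, 1) = 1853280. Avoid both = 565722720 − 129698712 − 7354710 + 1853280 = 430522578.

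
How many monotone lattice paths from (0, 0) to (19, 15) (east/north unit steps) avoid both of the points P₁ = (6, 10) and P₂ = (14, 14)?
Number of paths = 1570439136

Inclusion–exclusion. Total paths: C(34, 19) = 1855967520. Through P₁: C(16, 6)·C(18, 13) = 68612544. Through P₂: C(28, 14)·C(6, 5) = 240699600. Since P₁ is strictly southwest of P₂, a monotone path through both must visit P₁ then P₂; paths through both = C(16, 6)·C(12, 8)·C(6, 5) = 23783760. Avoid both = 1855967520 − 68612544 − 240699600 + 23783760 = 1570439136.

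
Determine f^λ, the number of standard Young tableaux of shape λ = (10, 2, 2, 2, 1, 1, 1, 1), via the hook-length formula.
# SYT of shape (10, 2, 2, 2, 1, 1, 1, 1) = 6113250

Hook-length formula: f^λ = n! / Π hook(c), product over all cells c of the Young diagram. For λ = (10, 2, 2, 2, 1, 1, 1, 1), n = 20 boxes. Hook lengths by row (left-to-right, top-to-bottom): [17, 12, 8, 7, 6, 5, 4, 3, 2, 1]; [8, 3]; [7, 2]; [6, 1]; [4]; [3]; [2]; [1]. Product of hooks = 397971947520. So f^λ = 20! / 397971947520 = 2432902008176640000 / 397971947520 = 6113250.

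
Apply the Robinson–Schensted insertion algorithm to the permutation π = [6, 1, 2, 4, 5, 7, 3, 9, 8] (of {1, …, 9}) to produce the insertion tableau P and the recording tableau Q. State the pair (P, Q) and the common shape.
P = [1, 2, 3, 5, 7, 8] / [4, 9] / [6];  Q = [1, 3, 4, 5, 6, 8] / [2, 9] / [7];  common shape = (6, 2, 1)

Row-insert the values π_1, π_2, … into P one at a time, bumping the leftmost entry strictly greater than the inserted value down to the next row. The recording tableau Q records, in position (i, j), the step at which that cell was added to P.
  Insert 6 (step 1): P = [6];  Q = [1]
  Insert 1 (step 2): P = [1] / [6];  Q = [1] / [2]
  Insert 2 (step 3): P = [1, 2] / [6];  Q = [1, 3] / [2]
  Insert 4 (step 4): P = [1, 2, 4] / [6];  Q = [1, 3, 4] / [2]
  Insert 5 (step 5): P = [1, 2, 4, 5] / [6];  Q = [1, 3, 4, 5] / [2]
  Insert 7 (step 6): P = [1, 2, 4, 5, 7] / [6];  Q = [1, 3, 4, 5, 6] / [2]
  Insert 3 (step 7): P = [1, 2, 3, 5, 7] / [4] / [6];  Q = [1, 3, 4, 5, 6] / [2] / [7]
  Insert 9 (step 8): P = [1, 2, 3, 5, 7, 9] / [4] / [6];  Q = [1, 3, 4, 5, 6, 8] / [2] / [7]
  Insert 8 (step 9): P = [1, 2, 3, 5, 7, 8] / [4, 9] / [6];  Q = [1, 3, 4, 5, 6, 8] / [2, 9] / [7]
Final shape: (6, 2, 1).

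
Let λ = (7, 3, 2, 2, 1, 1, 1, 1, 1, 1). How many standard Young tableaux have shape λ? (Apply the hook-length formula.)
# SYT of shape (7, 3, 2, 2, 1, 1, 1, 1, 1, 1) = 25718875

Hook-length formula: f^λ = n! / Π hook(c), product over all cells c of the Young diagram. For λ = (7, 3, 2, 2, 1, 1, 1, 1, 1, 1), n = 20 boxes. Hook lengths by row (left-to-right, top-to-bottom): [16, 9, 6, 4, 3, 2, 1]; [11, 4, 1]; [9, 2]; [8, 1]; [6]; [5]; [4]; [3]; [2]; [1]. Product of hooks = 94595973120. So f^λ = 20! / 94595973120 = 2432902008176640000 / 94595973120 = 25718875.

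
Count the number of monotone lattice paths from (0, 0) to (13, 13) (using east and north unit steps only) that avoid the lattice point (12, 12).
Number of paths = 4992288

Total paths from (0, 0) to (13, 13): C(26, 13) = 10400600. Paths through (12, 12): (paths (0, 0) → (12, 12)) × (paths (12, 12) → (13, 13)) = C(24, 12) · C(2, 1) = 2704156 · 2 = 5408312. Avoidance count = 10400600 − 5408312 = 4992288.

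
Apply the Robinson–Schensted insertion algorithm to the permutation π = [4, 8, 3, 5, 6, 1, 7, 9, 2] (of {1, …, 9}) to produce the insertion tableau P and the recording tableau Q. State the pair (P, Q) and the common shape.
P = [1, 2, 6, 7, 9] / [3, 5] / [4, 8];  Q = [1, 2, 5, 7, 8] / [3, 4] / [6, 9];  common shape = (5, 2, 2)

Row-insert the values π_1, π_2, … into P one at a time, bumping the leftmost entry strictly greater than the inserted value down to the next row. The recording tableau Q records, in position (i, j), the step at which that cell was added to P.
  Insert 4 (step 1): P = [4];  Q = [1]
  Insert 8 (step 2): P = [4, 8];  Q = [1, 2]
  Insert 3 (step 3): P = [3, 8] / [4];  Q = [1, 2] / [3]
  Insert 5 (step 4): P = [3, 5] / [4, 8];  Q = [1, 2] / [3, 4]
  Insert 6 (step 5): P = [3, 5, 6] / [4, 8];  Q = [1, 2, 5] / [3, 4]
  Insert 1 (step 6): P = [1, 5, 6] / [3, 8] / [4];  Q = [1, 2, 5] / [3, 4] / [6]
  Insert 7 (step 7): P = [1, 5, 6, 7] / [3, 8] / [4];  Q = [1, 2, 5, 7] / [3, 4] / [6]
  Insert 9 (step 8): P = [1, 5, 6, 7, 9] / [3, 8] / [4];  Q = [1, 2, 5, 7, 8] / [3, 4] / [6]
  Insert 2 (step 9): P = [1, 2, 6, 7, 9] / [3, 5] / [4, 8];  Q = [1, 2, 5, 7, 8] / [3, 4] / [6, 9]
Final shape: (5, 2, 2).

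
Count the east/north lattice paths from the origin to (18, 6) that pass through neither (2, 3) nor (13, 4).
Number of paths = 77446

Inclusion–exclusion. Total paths: C(24, 18) = 134596. Through P₁: C(5, 2)·C(19, 16) = 9690. Through P₂: C(17, 13)·C(7, 5) = 49980. Since P₁ is strictly southwest of P₂, a monotone path through both must visit P₁ then P₂; paths through both = C(5, 2)·C(12, 11)·C(7, 5) = 2520. Avoid both = 134596 − 9690 − 49980 + 2520 = 77446.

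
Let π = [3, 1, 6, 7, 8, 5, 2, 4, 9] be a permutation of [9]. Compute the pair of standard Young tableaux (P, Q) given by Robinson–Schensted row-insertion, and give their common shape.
P = [1, 2, 4, 8, 9] / [3, 5, 7] / [6];  Q = [1, 3, 4, 5, 9] / [2, 6, 8] / [7];  common shape = (5, 3, 1)

Row-insert the values π_1, π_2, … into P one at a time, bumping the leftmost entry strictly greater than the inserted value down to the next row. The recording tableau Q records, in position (i, j), the step at which that cell was added to P.
  Insert 3 (step 1): P = [3];  Q = [1]
  Insert 1 (step 2): P = [1] / [3];  Q = [1] / [2]
  Insert 6 (step 3): P = [1, 6] / [3];  Q = [1, 3] / [2]
  Insert 7 (step 4): P = [1, 6, 7] / [3];  Q = [1, 3, 4] / [2]
  Insert 8 (step 5): P = [1, 6, 7, 8] / [3];  Q = [1, 3, 4, 5] / [2]
  Insert 5 (step 6): P = [1, 5, 7, 8] / [3, 6];  Q = [1, 3, 4, 5] / [2, 6]
  Insert 2 (step 7): P = [1, 2, 7, 8] / [3, 5] / [6];  Q = [1, 3, 4, 5] / [2, 6] / [7]
  Insert 4 (step 8): P = [1, 2, 4, 8] / [3, 5, 7] / [6];  Q = [1, 3, 4, 5] / [2, 6, 8] / [7]
  Insert 9 (step 9): P = [1, 2, 4, 8, 9] / [3, 5, 7] / [6];  Q = [1, 3, 4, 5, 9] / [2, 6, 8] / [7]
Final shape: (5, 3, 1).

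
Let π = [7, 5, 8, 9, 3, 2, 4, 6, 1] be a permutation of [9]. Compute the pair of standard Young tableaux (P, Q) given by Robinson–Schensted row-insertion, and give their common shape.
P = [1, 4, 6] / [2, 8, 9] / [3] / [5] / [7];  Q = [1, 3, 4] / [2, 7, 8] / [5] / [6] / [9];  common shape = (3, 3, 1, 1, 1)

Row-insert the values π_1, π_2, … into P one at a time, bumping the leftmost entry strictly greater than the inserted value down to the next row. The recording tableau Q records, in position (i, j), the step at which that cell was added to P.
  Insert 7 (step 1): P = [7];  Q = [1]
  Insert 5 (step 2): P = [5] / [7];  Q = [1] / [2]
  Insert 8 (step 3): P = [5, 8] / [7];  Q = [1, 3] / [2]
  Insert 9 (step 4): P = [5, 8, 9] / [7];  Q = [1, 3, 4] / [2]
  Insert 3 (step 5): P = [3, 8, 9] / [5] / [7];  Q = [1, 3, 4] / [2] / [5]
  Insert 2 (step 6): P = [2, 8, 9] / [3] / [5] / [7];  Q = [1, 3, 4] / [2] / [5] / [6]
  Insert 4 (step 7): P = [2, 4, 9] / [3, 8] / [5] / [7];  Q = [1, 3, 4] / [2, 7] / [5] / [6]
  Insert 6 (step 8): P = [2, 4, 6] / [3, 8, 9] / [5] / [7];  Q = [1, 3, 4] / [2, 7, 8] / [5] / [6]
  Insert 1 (step 9): P = [1, 4, 6] / [2, 8, 9] / [3] / [5] / [7];  Q = [1, 3, 4] / [2, 7, 8] / [5] / [6] / [9]
Final shape: (3, 3, 1, 1, 1).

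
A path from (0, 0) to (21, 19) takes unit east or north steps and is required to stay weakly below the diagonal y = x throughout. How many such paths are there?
Number of paths = 17902146600

By the reflection principle (André's argument), the number of monotone paths to (21, 19) with n ≤ m that never go above y = x is C(40, 21) − C(40, 22) = 131282408400 − 113380261800 = 17902146600.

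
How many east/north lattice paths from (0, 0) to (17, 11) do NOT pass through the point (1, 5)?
Number of paths = 21026502

Total paths from (0, 0) to (17, 11): C(28, 17) = 21474180. Paths through (1, 5): (paths (0, 0) → (1, 5)) × (paths (1, 5) → (17, 11)) = C(6, 1) · C(22, 16) = 6 · 74613 = 447678. Avoidance count = 21474180 − 447678 = 21026502.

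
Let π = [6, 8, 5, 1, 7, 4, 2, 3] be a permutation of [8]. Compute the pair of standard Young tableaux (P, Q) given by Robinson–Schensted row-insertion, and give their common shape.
P = [1, 2, 3] / [4, 7] / [5, 8] / [6];  Q = [1, 2, 8] / [3, 5] / [4, 6] / [7];  common shape = (3, 2, 2, 1)

Row-insert the values π_1, π_2, … into P one at a time, bumping the leftmost entry strictly greater than the inserted value down to the next row. The recording tableau Q records, in position (i, j), the step at which that cell was added to P.
  Insert 6 (step 1): P = [6];  Q = [1]
  Insert 8 (step 2): P = [6, 8];  Q = [1, 2]
  Insert 5 (step 3): P = [5, 8] / [6];  Q = [1, 2] / [3]
  Insert 1 (step 4): P = [1, 8] / [5] / [6];  Q = [1, 2] / [3] / [4]
  Insert 7 (step 5): P = [1, 7] / [5, 8] / [6];  Q = [1, 2] / [3, 5] / [4]
  Insert 4 (step 6): P = [1, 4] / [5, 7] / [6, 8];  Q = [1, 2] / [3, 5] / [4, 6]
  Insert 2 (step 7): P = [1, 2] / [4, 7] / [5, 8] / [6];  Q = [1, 2] / [3, 5] / [4, 6] / [7]
  Insert 3 (step 8): P = [1, 2, 3] / [4, 7] / [5, 8] / [6];  Q = [1, 2, 8] / [3, 5] / [4, 6] / [7]
Final shape: (3, 2, 2, 1).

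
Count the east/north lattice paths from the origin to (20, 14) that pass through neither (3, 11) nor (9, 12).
Number of paths = 1368832884

Inclusion–exclusion. Total paths: C(34, 20) = 1391975640. Through P₁: C(14, 3)·C(20, 17) = 414960. Through P₂: C(21, 9)·C(13, 11) = 22926540. Since P₁ is strictly southwest of P₂, a monotone path through both must visit P₁ then P₂; paths through both = C(14, 3)·C(7, 6)·C(13, 11) = 198744. Avoid both = 1391975640 − 414960 − 22926540 + 198744 = 1368832884.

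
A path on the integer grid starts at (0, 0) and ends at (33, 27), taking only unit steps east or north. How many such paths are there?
Number of paths = 88004802264174740

A monotone lattice path from (0, 0) to (33, 27) consists of 33 east steps and 27 north steps in some order, so it is determined by which 33 of the 60 steps are east. The count is C(60, 33) = 88004802264174740.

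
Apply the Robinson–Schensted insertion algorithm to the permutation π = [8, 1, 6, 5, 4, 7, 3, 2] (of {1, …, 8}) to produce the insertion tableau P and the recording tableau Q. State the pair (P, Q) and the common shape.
P = [1, 2, 7] / [3] / [4] / [5] / [6] / [8];  Q = [1, 3, 6] / [2] / [4] / [5] / [7] / [8];  common shape = (3, 1, 1, 1, 1, 1)

Row-insert the values π_1, π_2, … into P one at a time, bumping the leftmost entry strictly greater than the inserted value down to the next row. The recording tableau Q records, in position (i, j), the step at which that cell was added to P.
  Insert 8 (step 1): P = [8];  Q = [1]
  Insert 1 (step 2): P = [1] / [8];  Q = [1] / [2]
  Insert 6 (step 3): P = [1, 6] / [8];  Q = [1, 3] / [2]
  Insert 5 (step 4): P = [1, 5] / [6] / [8];  Q = [1, 3] / [2] / [4]
  Insert 4 (step 5): P = [1, 4] / [5] / [6] / [8];  Q = [1, 3] / [2] / [4] / [5]
  Insert 7 (step 6): P = [1, 4, 7] / [5] / [6] / [8];  Q = [1, 3, 6] / [2] / [4] / [5]
  Insert 3 (step 7): P = [1, 3, 7] / [4] / [5] / [6] / [8];  Q = [1, 3, 6] / [2] / [4] / [5] / [7]
  Insert 2 (step 8): P = [1, 2, 7] / [3] / [4] / [5] / [6] / [8];  Q = [1, 3, 6] / [2] / [4] / [5] / [7] / [8]
Final shape: (3, 1, 1, 1, 1, 1).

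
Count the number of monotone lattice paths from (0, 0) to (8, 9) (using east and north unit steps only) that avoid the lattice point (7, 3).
Number of paths = 23470

Total paths from (0, 0) to (8, 9): C(17, 8) = 24310. Paths through (7, 3): (paths (0, 0) → (7, 3)) × (paths (7, 3) → (8, 9)) = C(10, 7) · C(7, 1) = 120 · 7 = 840. Avoidance count = 24310 − 840 = 23470.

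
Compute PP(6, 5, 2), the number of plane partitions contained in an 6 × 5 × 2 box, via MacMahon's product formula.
PP(6, 5, 2) = 60984

Evaluate the triple product over i = 1..6, j = 1..5, k = 1..2. The factors are (2/1) · (3/2) · (3/2) · (4/3) · (4/3) · (5/4) · (5/4) · (6/5) · … (60 factors total). The numerators and denominators telescope so the product is an integer; carrying out the multiplication exactly gives PP(6, 5, 2) = 60984.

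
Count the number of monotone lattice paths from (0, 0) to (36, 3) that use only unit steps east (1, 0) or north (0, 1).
Number of paths = 9139

A monotone lattice path from (0, 0) to (36, 3) consists of 36 east steps and 3 north steps in some order, so it is determined by which 36 of the 39 steps are east. The count is C(39, 36) = 9139.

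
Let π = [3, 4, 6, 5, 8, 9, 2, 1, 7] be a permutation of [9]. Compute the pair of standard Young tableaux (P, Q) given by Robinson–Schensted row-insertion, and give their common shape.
P = [1, 4, 5, 7, 9] / [2, 8] / [3] / [6];  Q = [1, 2, 3, 5, 6] / [4, 9] / [7] / [8];  common shape = (5, 2, 1, 1)

Row-insert the values π_1, π_2, … into P one at a time, bumping the leftmost entry strictly greater than the inserted value down to the next row. The recording tableau Q records, in position (i, j), the step at which that cell was added to P.
  Insert 3 (step 1): P = [3];  Q = [1]
  Insert 4 (step 2): P = [3, 4];  Q = [1, 2]
  Insert 6 (step 3): P = [3, 4, 6];  Q = [1, 2, 3]
  Insert 5 (step 4): P = [3, 4, 5] / [6];  Q = [1, 2, 3] / [4]
  Insert 8 (step 5): P = [3, 4, 5, 8] / [6];  Q = [1, 2, 3, 5] / [4]
  Insert 9 (step 6): P = [3, 4, 5, 8, 9] / [6];  Q = [1, 2, 3, 5, 6] / [4]
  Insert 2 (step 7): P = [2, 4, 5, 8, 9] / [3] / [6];  Q = [1, 2, 3, 5, 6] / [4] / [7]
  Insert 1 (step 8): P = [1, 4, 5, 8, 9] / [2] / [3] / [6];  Q = [1, 2, 3, 5, 6] / [4] / [7] / [8]
  Insert 7 (step 9): P = [1, 4, 5, 7, 9] / [2, 8] / [3] / [6];  Q = [1, 2, 3, 5, 6] / [4, 9] / [7] / [8]
Final shape: (5, 2, 1, 1).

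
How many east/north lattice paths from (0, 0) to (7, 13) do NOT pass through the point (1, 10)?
Number of paths = 76596

Total paths from (0, 0) to (7, 13): C(20, 7) = 77520. Paths through (1, 10): (paths (0, 0) → (1, 10)) × (paths (1, 10) → (7, 13)) = C(11, 1) · C(9, 6) = 11 · 84 = 924. Avoidance count = 77520 − 924 = 76596.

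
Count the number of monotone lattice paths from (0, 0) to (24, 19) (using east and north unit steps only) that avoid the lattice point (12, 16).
Number of paths = 786630533325

Total paths from (0, 0) to (24, 19): C(43, 24) = 800472431850. Paths through (12, 16): (paths (0, 0) → (12, 16)) × (paths (12, 16) → (24, 19)) = C(28, 12) · C(15, 12) = 30421755 · 455 = 13841898525. Avoidance count = 800472431850 − 13841898525 = 786630533325.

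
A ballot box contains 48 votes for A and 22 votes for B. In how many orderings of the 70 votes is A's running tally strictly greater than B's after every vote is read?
Strict-lead orderings = 318863613274932180

Total orderings of the 70 votes with 48 for A: C(70, 48) = 858478958817125100. By the Bertrand ballot formula (Cycle Lemma / reflection principle), the number of orderings in which A is strictly ahead of B throughout is (p − q)/(p + q) · C(p + q, p) = (48 − 22)/(48 + 22) · 858478958817125100 = 318863613274932180.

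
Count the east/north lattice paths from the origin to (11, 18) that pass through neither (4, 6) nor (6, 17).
Number of paths = 23508408

Inclusion–exclusion. Total paths: C(29, 11) = 34597290. Through P₁: C(10, 4)·C(19, 7) = 10581480. Through P₂: C(23, 6)·C(6, 5) = 605682. Since P₁ is strictly southwest of P₂, a monotone path through both must visit P₁ then P₂; paths through both = C(10, 4)·C(13, 2)·C(6, 5) = 98280. Avoid both = 34597290 − 10581480 − 605682 + 98280 = 23508408.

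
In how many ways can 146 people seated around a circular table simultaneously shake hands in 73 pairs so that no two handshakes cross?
C_73 = 79463489365077377841208237632349268884500

These noncrossing handshakes are counted by the Catalan number C_n = (1/(n + 1)) · C(2n, n). For n = 73: C_73 = (1/74) · C(146, 73) = 5880298213015725960249409584793845897453000/74 = 79463489365077377841208237632349268884500.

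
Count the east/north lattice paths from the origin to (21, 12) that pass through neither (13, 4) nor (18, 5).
Number of paths = 321862440

Inclusion–exclusion. Total paths: C(33, 21) = 354817320. Through P₁: C(17, 13)·C(16, 8) = 30630600. Through P₂: C(23, 18)·C(10, 3) = 4037880. Since P₁ is strictly southwest of P₂, a monotone path through both must visit P₁ then P₂; paths through both = C(17, 13)·C(6, 5)·C(10, 3) = 1713600. Avoid both = 354817320 − 30630600 − 4037880 + 1713600 = 321862440.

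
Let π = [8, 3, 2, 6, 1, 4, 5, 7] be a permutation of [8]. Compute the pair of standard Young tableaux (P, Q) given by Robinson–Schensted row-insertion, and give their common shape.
P = [1, 4, 5, 7] / [2, 6] / [3] / [8];  Q = [1, 4, 7, 8] / [2, 6] / [3] / [5];  common shape = (4, 2, 1, 1)

Row-insert the values π_1, π_2, … into P one at a time, bumping the leftmost entry strictly greater than the inserted value down to the next row. The recording tableau Q records, in position (i, j), the step at which that cell was added to P.
  Insert 8 (step 1): P = [8];  Q = [1]
  Insert 3 (step 2): P = [3] / [8];  Q = [1] / [2]
  Insert 2 (step 3): P = [2] / [3] / [8];  Q = [1] / [2] / [3]
  Insert 6 (step 4): P = [2, 6] / [3] / [8];  Q = [1, 4] / [2] / [3]
  Insert 1 (step 5): P = [1, 6] / [2] / [3] / [8];  Q = [1, 4] / [2] / [3] / [5]
  Insert 4 (step 6): P = [1, 4] / [2, 6] / [3] / [8];  Q = [1, 4] / [2, 6] / [3] / [5]
  Insert 5 (step 7): P = [1, 4, 5] / [2, 6] / [3] / [8];  Q = [1, 4, 7] / [2, 6] / [3] / [5]
  Insert 7 (step 8): P = [1, 4, 5, 7] / [2, 6] / [3] / [8];  Q = [1, 4, 7, 8] / [2, 6] / [3] / [5]
Final shape: (4, 2, 1, 1).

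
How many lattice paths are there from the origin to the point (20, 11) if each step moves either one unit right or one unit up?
Number of paths = 84672315

A monotone lattice path from (0, 0) to (20, 11) consists of 20 east steps and 11 north steps in some order, so it is determined by which 20 of the 31 steps are east. The count is C(31, 20) = 84672315.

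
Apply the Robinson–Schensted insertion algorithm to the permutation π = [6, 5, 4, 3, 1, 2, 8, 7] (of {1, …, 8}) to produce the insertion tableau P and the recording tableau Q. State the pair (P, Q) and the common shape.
P = [1, 2, 7] / [3, 8] / [4] / [5] / [6];  Q = [1, 6, 7] / [2, 8] / [3] / [4] / [5];  common shape = (3, 2, 1, 1, 1)

Row-insert the values π_1, π_2, … into P one at a time, bumping the leftmost entry strictly greater than the inserted value down to the next row. The recording tableau Q records, in position (i, j), the step at which that cell was added to P.
  Insert 6 (step 1): P = [6];  Q = [1]
  Insert 5 (step 2): P = [5] / [6];  Q = [1] / [2]
  Insert 4 (step 3): P = [4] / [5] / [6];  Q = [1] / [2] / [3]
  Insert 3 (step 4): P = [3] / [4] / [5] / [6];  Q = [1] / [2] / [3] / [4]
  Insert 1 (step 5): P = [1] / [3] / [4] / [5] / [6];  Q = [1] / [2] / [3] / [4] / [5]
  Insert 2 (step 6): P = [1, 2] / [3] / [4] / [5] / [6];  Q = [1, 6] / [2] / [3] / [4] / [5]
  Insert 8 (step 7): P = [1, 2, 8] / [3] / [4] / [5] / [6];  Q = [1, 6, 7] / [2] / [3] / [4] / [5]
  Insert 7 (step 8): P = [1, 2, 7] / [3, 8] / [4] / [5] / [6];  Q = [1, 6, 7] / [2, 8] / [3] / [4] / [5]
Final shape: (3, 2, 1, 1, 1).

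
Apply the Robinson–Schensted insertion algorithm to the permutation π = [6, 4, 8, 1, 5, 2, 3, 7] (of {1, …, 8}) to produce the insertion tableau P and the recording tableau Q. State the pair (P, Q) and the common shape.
P = [1, 2, 3, 7] / [4, 5] / [6, 8];  Q = [1, 3, 7, 8] / [2, 5] / [4, 6];  common shape = (4, 2, 2)

Row-insert the values π_1, π_2, … into P one at a time, bumping the leftmost entry strictly greater than the inserted value down to the next row. The recording tableau Q records, in position (i, j), the step at which that cell was added to P.
  Insert 6 (step 1): P = [6];  Q = [1]
  Insert 4 (step 2): P = [4] / [6];  Q = [1] / [2]
  Insert 8 (step 3): P = [4, 8] / [6];  Q = [1, 3] / [2]
  Insert 1 (step 4): P = [1, 8] / [4] / [6];  Q = [1, 3] / [2] / [4]
  Insert 5 (step 5): P = [1, 5] / [4, 8] / [6];  Q = [1, 3] / [2, 5] / [4]
  Insert 2 (step 6): P = [1, 2] / [4, 5] / [6, 8];  Q = [1, 3] / [2, 5] / [4, 6]
  Insert 3 (step 7): P = [1, 2, 3] / [4, 5] / [6, 8];  Q = [1, 3, 7] / [2, 5] / [4, 6]
  Insert 7 (step 8): P = [1, 2, 3, 7] / [4, 5] / [6, 8];  Q = [1, 3, 7, 8] / [2, 5] / [4, 6]
Final shape: (4, 2, 2).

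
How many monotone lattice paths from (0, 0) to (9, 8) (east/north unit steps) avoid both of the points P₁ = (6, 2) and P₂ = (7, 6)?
Number of paths = 12502

Inclusion–exclusion. Total paths: C(17, 9) = 24310. Through P₁: C(8, 6)·C(9, 3) = 2352. Through P₂: C(13, 7)·C(4, 2) = 10296. Since P₁ is strictly southwest of P₂, a monotone path through both must visit P₁ then P₂; paths through both = C(8, 6)·C(5, 1)·C(4, 2) = 840. Avoid both = 24310 − 2352 − 10296 + 840 = 12502.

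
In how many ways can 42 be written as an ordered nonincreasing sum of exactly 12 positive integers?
p(42, 12 parts) = 4401

Partitions of n into exactly k parts are in bijection with partitions of n − k into at most k parts (subtract 1 from each part). So p(42, exactly 12) = p(30, parts ≤ 12). Computing via the recurrence p(m, j) = p(m, j−1) + p(m−j, j) gives 4401.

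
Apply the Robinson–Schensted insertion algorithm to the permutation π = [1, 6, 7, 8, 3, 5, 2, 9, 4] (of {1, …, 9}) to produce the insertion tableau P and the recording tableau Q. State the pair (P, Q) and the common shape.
P = [1, 2, 4, 8, 9] / [3, 5] / [6, 7];  Q = [1, 2, 3, 4, 8] / [5, 6] / [7, 9];  common shape = (5, 2, 2)

Row-insert the values π_1, π_2, … into P one at a time, bumping the leftmost entry strictly greater than the inserted value down to the next row. The recording tableau Q records, in position (i, j), the step at which that cell was added to P.
  Insert 1 (step 1): P = [1];  Q = [1]
  Insert 6 (step 2): P = [1, 6];  Q = [1, 2]
  Insert 7 (step 3): P = [1, 6, 7];  Q = [1, 2, 3]
  Insert 8 (step 4): P = [1, 6, 7, 8];  Q = [1, 2, 3, 4]
  Insert 3 (step 5): P = [1, 3, 7, 8] / [6];  Q = [1, 2, 3, 4] / [5]
  Insert 5 (step 6): P = [1, 3, 5, 8] / [6, 7];  Q = [1, 2, 3, 4] / [5, 6]
  Insert 2 (step 7): P = [1, 2, 5, 8] / [3, 7] / [6];  Q = [1, 2, 3, 4] / [5, 6] / [7]
  Insert 9 (step 8): P = [1, 2, 5, 8, 9] / [3, 7] / [6];  Q = [1, 2, 3, 4, 8] / [5, 6] / [7]
  Insert 4 (step 9): P = [1, 2, 4, 8, 9] / [3, 5] / [6, 7];  Q = [1, 2, 3, 4, 8] / [5, 6] / [7, 9]
Final shape: (5, 2, 2).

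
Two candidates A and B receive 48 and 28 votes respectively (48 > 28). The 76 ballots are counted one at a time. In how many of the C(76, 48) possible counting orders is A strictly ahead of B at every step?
Strict-lead orderings = 131096805551297099500

Total orderings of the 76 votes with 48 for A: C(76, 48) = 498167861094928978100. By the Bertrand ballot formula (Cycle Lemma / reflection principle), the number of orderings in which A is strictly ahead of B throughout is (p − q)/(p + q) · C(p + q, p) = (48 − 28)/(48 + 28) · 498167861094928978100 = 131096805551297099500.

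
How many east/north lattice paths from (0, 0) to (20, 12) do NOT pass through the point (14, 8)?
Number of paths = 158641140

Total paths from (0, 0) to (20, 12): C(32, 20) = 225792840. Paths through (14, 8): (paths (0, 0) → (14, 8)) × (paths (14, 8) → (20, 12)) = C(22, 14) · C(10, 6) = 319770 · 210 = 67151700. Avoidance count = 225792840 − 67151700 = 158641140.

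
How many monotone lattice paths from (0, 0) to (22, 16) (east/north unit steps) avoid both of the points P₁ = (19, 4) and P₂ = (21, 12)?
Number of paths = 20463851180

Inclusion–exclusion. Total paths: C(38, 22) = 22239974430. Through P₁: C(23, 19)·C(15, 3) = 4029025. Through P₂: C(33, 21)·C(5, 1) = 1774086600. Since P₁ is strictly southwest of P₂, a monotone path through both must visit P₁ then P₂; paths through both = C(23, 19)·C(10, 2)·C(5, 1) = 1992375. Avoid both = 22239974430 − 4029025 − 1774086600 + 1992375 = 20463851180.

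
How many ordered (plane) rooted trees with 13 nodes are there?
C_12 = 208012

These ordered rooted trees are counted by the Catalan number C_n = (1/(n + 1)) · C(2n, n). For n = 12: C_12 = (1/13) · C(24, 12) = 2704156/13 = 208012.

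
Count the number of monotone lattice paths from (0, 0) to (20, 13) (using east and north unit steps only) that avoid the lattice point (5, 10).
Number of paths = 570715992

Total paths from (0, 0) to (20, 13): C(33, 20) = 573166440. Paths through (5, 10): (paths (0, 0) → (5, 10)) × (paths (5, 10) → (20, 13)) = C(15, 5) · C(18, 15) = 3003 · 816 = 2450448. Avoidance count = 573166440 − 2450448 = 570715992.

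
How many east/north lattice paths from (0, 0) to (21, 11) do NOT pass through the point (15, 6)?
Number of paths = 103954512

Total paths from (0, 0) to (21, 11): C(32, 21) = 129024480. Paths through (15, 6): (paths (0, 0) → (15, 6)) × (paths (15, 6) → (21, 11)) = C(21, 15) · C(11, 6) = 54264 · 462 = 25069968. Avoidance count = 129024480 − 25069968 = 103954512.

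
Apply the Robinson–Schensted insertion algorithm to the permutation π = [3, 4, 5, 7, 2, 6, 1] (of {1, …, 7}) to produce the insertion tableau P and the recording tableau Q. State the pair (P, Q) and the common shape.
P = [1, 4, 5, 6] / [2, 7] / [3];  Q = [1, 2, 3, 4] / [5, 6] / [7];  common shape = (4, 2, 1)

Row-insert the values π_1, π_2, … into P one at a time, bumping the leftmost entry strictly greater than the inserted value down to the next row. The recording tableau Q records, in position (i, j), the step at which that cell was added to P.
  Insert 3 (step 1): P = [3];  Q = [1]
  Insert 4 (step 2): P = [3, 4];  Q = [1, 2]
  Insert 5 (step 3): P = [3, 4, 5];  Q = [1, 2, 3]
  Insert 7 (step 4): P = [3, 4, 5, 7];  Q = [1, 2, 3, 4]
  Insert 2 (step 5): P = [2, 4, 5, 7] / [3];  Q = [1, 2, 3, 4] / [5]
  Insert 6 (step 6): P = [2, 4, 5, 6] / [3, 7];  Q = [1, 2, 3, 4] / [5, 6]
  Insert 1 (step 7): P = [1, 4, 5, 6] / [2, 7] / [3];  Q = [1, 2, 3, 4] / [5, 6] / [7]
Final shape: (4, 2, 1).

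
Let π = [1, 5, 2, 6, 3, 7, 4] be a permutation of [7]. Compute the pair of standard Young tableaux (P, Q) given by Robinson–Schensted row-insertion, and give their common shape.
P = [1, 2, 3, 4] / [5, 6, 7];  Q = [1, 2, 4, 6] / [3, 5, 7];  common shape = (4, 3)

Row-insert the values π_1, π_2, … into P one at a time, bumping the leftmost entry strictly greater than the inserted value down to the next row. The recording tableau Q records, in position (i, j), the step at which that cell was added to P.
  Insert 1 (step 1): P = [1];  Q = [1]
  Insert 5 (step 2): P = [1, 5];  Q = [1, 2]
  Insert 2 (step 3): P = [1, 2] / [5];  Q = [1, 2] / [3]
  Insert 6 (step 4): P = [1, 2, 6] / [5];  Q = [1, 2, 4] / [3]
  Insert 3 (step 5): P = [1, 2, 3] / [5, 6];  Q = [1, 2, 4] / [3, 5]
  Insert 7 (step 6): P = [1, 2, 3, 7] / [5, 6];  Q = [1, 2, 4, 6] / [3, 5]
  Insert 4 (step 7): P = [1, 2, 3, 4] / [5, 6, 7];  Q = [1, 2, 4, 6] / [3, 5, 7]
Final shape: (4, 3).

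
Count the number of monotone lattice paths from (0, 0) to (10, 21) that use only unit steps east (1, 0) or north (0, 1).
Number of paths = 44352165

A monotone lattice path from (0, 0) to (10, 21) consists of 10 east steps and 21 north steps in some order, so it is determined by which 10 of the 31 steps are east. The count is C(31, 10) = 44352165.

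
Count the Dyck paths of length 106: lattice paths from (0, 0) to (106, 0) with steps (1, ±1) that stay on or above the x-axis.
C_53 = 116157871455782434250553845880

These Dyck paths are counted by the Catalan number C_n = (1/(n + 1)) · C(2n, n). For n = 53: C_53 = (1/54) · C(106, 53) = 6272525058612251449529907677520/54 = 116157871455782434250553845880.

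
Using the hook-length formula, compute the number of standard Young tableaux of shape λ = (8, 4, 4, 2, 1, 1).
# SYT of shape (8, 4, 4, 2, 1, 1) = 129506850

Hook-length formula: f^λ = n! / Π hook(c), product over all cells c of the Young diagram. For λ = (8, 4, 4, 2, 1, 1), n = 20 boxes. Hook lengths by row (left-to-right, top-to-bottom): [13, 10, 8, 7, 4, 3, 2, 1]; [8, 5, 3, 2]; [7, 4, 2, 1]; [4, 1]; [2]; [1]. Product of hooks = 18785894400. So f^λ = 20! / 18785894400 = 2432902008176640000 / 18785894400 = 129506850.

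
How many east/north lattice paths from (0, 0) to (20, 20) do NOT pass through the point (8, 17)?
Number of paths = 137354412195

Total paths from (0, 0) to (20, 20): C(40, 20) = 137846528820. Paths through (8, 17): (paths (0, 0) → (8, 17)) × (paths (8, 17) → (20, 20)) = C(25, 8) · C(15, 12) = 1081575 · 455 = 492116625. Avoidance count = 137846528820 − 492116625 = 137354412195.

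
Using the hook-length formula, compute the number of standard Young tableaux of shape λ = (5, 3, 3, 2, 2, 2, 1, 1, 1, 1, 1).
# SYT of shape (5, 3, 3, 2, 2, 2, 1, 1, 1, 1, 1) = 289697408

Hook-length formula: f^λ = n! / Π hook(c), product over all cells c of the Young diagram. For λ = (5, 3, 3, 2, 2, 2, 1, 1, 1, 1, 1), n = 22 boxes. Hook lengths by row (left-to-right, top-to-bottom): [15, 9, 5, 2, 1]; [12, 6, 2]; [11, 5, 1]; [9, 3]; [8, 2]; [7, 1]; [5]; [4]; [3]; [2]; [1]. Product of hooks = 3879912960000. So f^λ = 22! / 3879912960000 = 1124000727777607680000 / 3879912960000 = 289697408.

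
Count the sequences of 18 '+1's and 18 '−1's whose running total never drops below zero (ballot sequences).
C_18 = 477638700

These ballot sequences are counted by the Catalan number C_n = (1/(n + 1)) · C(2n, n). For n = 18: C_18 = (1/19) · C(36, 18) = 9075135300/19 = 477638700.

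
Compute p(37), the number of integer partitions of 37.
p(37) = 21637

Compute p(n) via the recurrence p(n, m) = p(n, m−1) + p(n−m, m), where p(n, m) counts partitions of n with all parts ≤ m and p(n) = p(n, n). The base cases are p(0, m) = 1 and p(n, 0) = 0 for n > 0. Filling the table yields p(37) = 21637. (Euler's pentagonal recurrence is an alternative.)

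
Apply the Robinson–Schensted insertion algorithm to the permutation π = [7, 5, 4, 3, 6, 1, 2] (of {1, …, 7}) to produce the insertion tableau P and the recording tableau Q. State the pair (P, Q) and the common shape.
P = [1, 2] / [3, 6] / [4] / [5] / [7];  Q = [1, 5] / [2, 7] / [3] / [4] / [6];  common shape = (2, 2, 1, 1, 1)

Row-insert the values π_1, π_2, … into P one at a time, bumping the leftmost entry strictly greater than the inserted value down to the next row. The recording tableau Q records, in position (i, j), the step at which that cell was added to P.
  Insert 7 (step 1): P = [7];  Q = [1]
  Insert 5 (step 2): P = [5] / [7];  Q = [1] / [2]
  Insert 4 (step 3): P = [4] / [5] / [7];  Q = [1] / [2] / [3]
  Insert 3 (step 4): P = [3] / [4] / [5] / [7];  Q = [1] / [2] / [3] / [4]
  Insert 6 (step 5): P = [3, 6] / [4] / [5] / [7];  Q = [1, 5] / [2] / [3] / [4]
  Insert 1 (step 6): P = [1, 6] / [3] / [4] / [5] / [7];  Q = [1, 5] / [2] / [3] / [4] / [6]
  Insert 2 (step 7): P = [1, 2] / [3, 6] / [4] / [5] / [7];  Q = [1, 5] / [2, 7] / [3] / [4] / [6]
Final shape: (2, 2, 1, 1, 1).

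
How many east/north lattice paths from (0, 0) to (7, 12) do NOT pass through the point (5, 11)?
Number of paths = 37284

Total paths from (0, 0) to (7, 12): C(19, 7) = 50388. Paths through (5, 11): (paths (0, 0) → (5, 11)) × (paths (5, 11) → (7, 12)) = C(16, 5) · C(3, 2) = 4368 · 3 = 13104. Avoidance count = 50388 − 13104 = 37284.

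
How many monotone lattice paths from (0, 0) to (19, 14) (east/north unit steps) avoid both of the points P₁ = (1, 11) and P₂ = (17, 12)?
Number of paths = 507418854

Inclusion–exclusion. Total paths: C(33, 19) = 818809200. Through P₁: C(12, 1)·C(21, 18) = 15960. Through P₂: C(29, 17)·C(4, 2) = 311375610. Since P₁ is strictly southwest of P₂, a monotone path through both must visit P₁ then P₂; paths through both = C(12, 1)·C(17, 16)·C(4, 2) = 1224. Avoid both = 818809200 − 15960 − 311375610 + 1224 = 507418854.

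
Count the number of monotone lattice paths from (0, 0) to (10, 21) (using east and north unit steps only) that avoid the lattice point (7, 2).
Number of paths = 44296725

Total paths from (0, 0) to (10, 21): C(31, 10) = 44352165. Paths through (7, 2): (paths (0, 0) → (7, 2)) × (paths (7, 2) → (10, 21)) = C(9, 7) · C(22, 3) = 36 · 1540 = 55440. Avoidance count = 44352165 − 55440 = 44296725.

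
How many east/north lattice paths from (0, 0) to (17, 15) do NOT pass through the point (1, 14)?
Number of paths = 565722465

Total paths from (0, 0) to (17, 15): C(32, 17) = 565722720. Paths through (1, 14): (paths (0, 0) → (1, 14)) × (paths (1, 14) → (17, 15)) = C(15, 1) · C(17, 16) = 15 · 17 = 255. Avoidance count = 565722720 − 255 = 565722465.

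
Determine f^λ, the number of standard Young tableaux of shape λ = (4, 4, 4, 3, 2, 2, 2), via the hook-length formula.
# SYT of shape (4, 4, 4, 3, 2, 2, 2) = 90530440

Hook-length formula: f^λ = n! / Π hook(c), product over all cells c of the Young diagram. For λ = (4, 4, 4, 3, 2, 2, 2), n = 21 boxes. Hook lengths by row (left-to-right, top-to-bottom): [10, 9, 5, 3]; [9, 8, 4, 2]; [8, 7, 3, 1]; [6, 5, 1]; [4, 3]; [3, 2]; [2, 1]. Product of hooks = 564350976000. So f^λ = 21! / 564350976000 = 51090942171709440000 / 564350976000 = 90530440.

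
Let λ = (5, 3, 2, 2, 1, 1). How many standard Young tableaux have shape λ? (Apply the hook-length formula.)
# SYT of shape (5, 3, 2, 2, 1, 1) = 69498

Hook-length formula: f^λ = n! / Π hook(c), product over all cells c of the Young diagram. For λ = (5, 3, 2, 2, 1, 1), n = 14 boxes. Hook lengths by row (left-to-right, top-to-bottom): [10, 7, 4, 2, 1]; [7, 4, 1]; [5, 2]; [4, 1]; [2]; [1]. Product of hooks = 1254400. So f^λ = 14! / 1254400 = 87178291200 / 1254400 = 69498.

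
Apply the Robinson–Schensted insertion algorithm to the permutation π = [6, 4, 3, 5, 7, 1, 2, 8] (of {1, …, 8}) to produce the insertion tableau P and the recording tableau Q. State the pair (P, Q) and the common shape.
P = [1, 2, 7, 8] / [3, 5] / [4] / [6];  Q = [1, 4, 5, 8] / [2, 7] / [3] / [6];  common shape = (4, 2, 1, 1)

Row-insert the values π_1, π_2, … into P one at a time, bumping the leftmost entry strictly greater than the inserted value down to the next row. The recording tableau Q records, in position (i, j), the step at which that cell was added to P.
  Insert 6 (step 1): P = [6];  Q = [1]
  Insert 4 (step 2): P = [4] / [6];  Q = [1] / [2]
  Insert 3 (step 3): P = [3] / [4] / [6];  Q = [1] / [2] / [3]
  Insert 5 (step 4): P = [3, 5] / [4] / [6];  Q = [1, 4] / [2] / [3]
  Insert 7 (step 5): P = [3, 5, 7] / [4] / [6];  Q = [1, 4, 5] / [2] / [3]
  Insert 1 (step 6): P = [1, 5, 7] / [3] / [4] / [6];  Q = [1, 4, 5] / [2] / [3] / [6]
  Insert 2 (step 7): P = [1, 2, 7] / [3, 5] / [4] / [6];  Q = [1, 4, 5] / [2, 7] / [3] / [6]
  Insert 8 (step 8): P = [1, 2, 7, 8] / [3, 5] / [4] / [6];  Q = [1, 4, 5, 8] / [2, 7] / [3] / [6]
Final shape: (4, 2, 1, 1).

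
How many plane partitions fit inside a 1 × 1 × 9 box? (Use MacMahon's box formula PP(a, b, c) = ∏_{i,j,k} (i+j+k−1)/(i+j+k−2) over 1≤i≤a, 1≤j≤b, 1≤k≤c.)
PP(1, 1, 9) = 10

Evaluate the triple product over i = 1..1, j = 1..1, k = 1..9. The factors are (2/1) · (3/2) · (4/3) · (5/4) · (6/5) · (7/6) · (8/7) · (9/8) · … (9 factors total). The numerators and denominators telescope so the product is an integer; carrying out the multiplication exactly gives PP(1, 1, 9) = 10.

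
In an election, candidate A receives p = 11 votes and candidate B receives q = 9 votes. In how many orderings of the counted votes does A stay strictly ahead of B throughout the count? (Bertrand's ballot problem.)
Strict-lead orderings = 16796

Total orderings of the 20 votes with 11 for A: C(20, 11) = 167960. By the Bertrand ballot formula (Cycle Lemma / reflection principle), the number of orderings in which A is strictly ahead of B throughout is (p − q)/(p + q) · C(p + q, p) = (11 − 9)/(11 + 9) · 167960 = 16796.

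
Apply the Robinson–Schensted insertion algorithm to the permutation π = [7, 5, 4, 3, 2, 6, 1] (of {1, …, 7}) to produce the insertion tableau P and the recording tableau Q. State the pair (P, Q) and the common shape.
P = [1, 6] / [2] / [3] / [4] / [5] / [7];  Q = [1, 6] / [2] / [3] / [4] / [5] / [7];  common shape = (2, 1, 1, 1, 1, 1)

Row-insert the values π_1, π_2, … into P one at a time, bumping the leftmost entry strictly greater than the inserted value down to the next row. The recording tableau Q records, in position (i, j), the step at which that cell was added to P.
  Insert 7 (step 1): P = [7];  Q = [1]
  Insert 5 (step 2): P = [5] / [7];  Q = [1] / [2]
  Insert 4 (step 3): P = [4] / [5] / [7];  Q = [1] / [2] / [3]
  Insert 3 (step 4): P = [3] / [4] / [5] / [7];  Q = [1] / [2] / [3] / [4]
  Insert 2 (step 5): P = [2] / [3] / [4] / [5] / [7];  Q = [1] / [2] / [3] / [4] / [5]
  Insert 6 (step 6): P = [2, 6] / [3] / [4] / [5] / [7];  Q = [1, 6] / [2] / [3] / [4] / [5]
  Insert 1 (step 7): P = [1, 6] / [2] / [3] / [4] / [5] / [7];  Q = [1, 6] / [2] / [3] / [4] / [5] / [7]
Final shape: (2, 1, 1, 1, 1, 1).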